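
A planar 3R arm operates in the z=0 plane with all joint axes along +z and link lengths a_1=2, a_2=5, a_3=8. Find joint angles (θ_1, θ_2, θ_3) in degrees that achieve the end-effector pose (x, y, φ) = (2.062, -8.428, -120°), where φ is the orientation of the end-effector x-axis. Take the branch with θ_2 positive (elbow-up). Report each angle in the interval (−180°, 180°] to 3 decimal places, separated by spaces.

-57.801 60.009 -122.208

wrist centre = target − a_3·(cos φ, sin φ) = (6.0620, -1.4998)
cos θ_2 = (38.9972−2²−5²)/(2·2·5) = 0.4999; θ_2 = 60.0091° (elbow-up)
β = atan2(-1.4998,6.0620) = -13.8965°; ψ = atan2(4.3305,4.4993) = 43.9049°
θ_1 = β − ψ = -57.8014°
θ_3 = φ − θ_1 − θ_2 = -122.2078° (wrapped to (-180°,180°])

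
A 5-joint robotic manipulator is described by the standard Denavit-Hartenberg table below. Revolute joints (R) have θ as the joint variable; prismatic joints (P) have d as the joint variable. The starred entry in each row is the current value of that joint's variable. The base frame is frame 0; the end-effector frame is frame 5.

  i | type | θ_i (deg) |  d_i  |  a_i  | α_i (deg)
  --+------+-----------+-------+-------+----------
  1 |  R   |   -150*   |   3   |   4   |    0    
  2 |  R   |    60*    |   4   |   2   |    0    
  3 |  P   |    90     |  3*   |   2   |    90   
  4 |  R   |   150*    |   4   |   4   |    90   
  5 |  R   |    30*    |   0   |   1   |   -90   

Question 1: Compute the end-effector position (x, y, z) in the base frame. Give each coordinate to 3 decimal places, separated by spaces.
-5.678 -8.500 12.433

after link 1: o_1 = (-3.4641, -2.0000, 3.0000)
after link 2: o_2 = (-3.4641, -4.0000, 7.0000)
after link 3: o_3 = (-1.4641, -4.0000, 10.0000)
after link 4: o_4 = (-4.9282, -8.0000, 12.0000)
after link 5: o_5 = (-5.6782, -8.5000, 12.4330)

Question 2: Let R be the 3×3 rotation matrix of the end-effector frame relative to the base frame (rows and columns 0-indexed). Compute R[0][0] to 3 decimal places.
-0.750

End-effector x-axis (col 0 of R) = (-0.7500,-0.5000,0.4330)
R[0][0] = -0.7500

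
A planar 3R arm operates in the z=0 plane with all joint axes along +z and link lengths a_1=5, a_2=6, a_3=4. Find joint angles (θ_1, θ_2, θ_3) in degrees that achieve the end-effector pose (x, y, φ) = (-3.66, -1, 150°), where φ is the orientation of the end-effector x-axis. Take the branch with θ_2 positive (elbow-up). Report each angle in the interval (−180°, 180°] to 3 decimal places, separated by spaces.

172.523 150.000 -172.523

wrist centre = target − a_3·(cos φ, sin φ) = (-0.1959, -3.0000)
cos θ_2 = (9.0384−5²−6²)/(2·5·6) = -0.8660; θ_2 = 150.0002° (elbow-up)
β = atan2(-3.0000,-0.1959) = -93.7361°; ψ = atan2(3.0000,-0.1962) = 93.7411°
θ_1 = β − ψ = -187.4772°
θ_3 = φ − θ_1 − θ_2 = -172.5230° (wrapped to (-180°,180°])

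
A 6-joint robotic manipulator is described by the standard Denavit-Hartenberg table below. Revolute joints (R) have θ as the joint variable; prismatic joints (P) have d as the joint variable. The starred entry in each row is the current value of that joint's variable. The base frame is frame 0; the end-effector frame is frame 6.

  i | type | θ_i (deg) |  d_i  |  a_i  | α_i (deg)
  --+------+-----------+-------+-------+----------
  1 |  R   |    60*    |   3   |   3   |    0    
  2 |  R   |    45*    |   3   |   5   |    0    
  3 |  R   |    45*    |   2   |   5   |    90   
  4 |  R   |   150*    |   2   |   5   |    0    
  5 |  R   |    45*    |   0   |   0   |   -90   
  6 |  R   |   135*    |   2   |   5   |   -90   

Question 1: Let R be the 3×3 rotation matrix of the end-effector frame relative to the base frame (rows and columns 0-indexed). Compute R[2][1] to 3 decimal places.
0.966

End-effector y-axis (col 1 of R) = (0.2241,-0.1294,0.9659)
R[2][1] = 0.9659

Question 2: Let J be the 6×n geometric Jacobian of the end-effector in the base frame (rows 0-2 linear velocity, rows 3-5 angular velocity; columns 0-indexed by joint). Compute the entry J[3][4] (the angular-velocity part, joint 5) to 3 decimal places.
0.500

axis z_4 = (0.5000,0.8660,0.0000); lever o_n−o_4 = (-5.1736,-1.0955,-1.0168)
cross product → J_v[:, 4] = (-0.8806,0.5084,3.9327)
J_ω[:, 4] = z_4
entry J[3][4] = 0.5000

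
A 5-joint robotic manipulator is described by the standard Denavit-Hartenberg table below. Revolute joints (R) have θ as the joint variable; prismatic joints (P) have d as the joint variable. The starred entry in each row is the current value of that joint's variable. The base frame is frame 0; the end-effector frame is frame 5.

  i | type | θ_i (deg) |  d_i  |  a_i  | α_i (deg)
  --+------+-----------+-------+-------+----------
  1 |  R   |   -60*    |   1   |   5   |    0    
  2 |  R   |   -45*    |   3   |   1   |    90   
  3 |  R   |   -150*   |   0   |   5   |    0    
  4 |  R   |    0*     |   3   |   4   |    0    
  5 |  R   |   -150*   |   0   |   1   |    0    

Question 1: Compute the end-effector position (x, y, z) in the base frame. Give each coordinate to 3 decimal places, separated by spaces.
1.231 2.526 0.366

after link 1: o_1 = (2.5000, -4.3301, 1.0000)
after link 2: o_2 = (2.2412, -5.2961, 4.0000)
after link 3: o_3 = (3.3619, -1.1135, 1.5000)
after link 4: o_4 = (1.3607, 3.0091, -0.5000)
after link 5: o_5 = (1.2313, 2.5261, 0.3660)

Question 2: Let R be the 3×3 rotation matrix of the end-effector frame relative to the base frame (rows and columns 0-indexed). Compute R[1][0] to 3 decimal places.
End-effector x-axis (col 0 of R) = (-0.1294,-0.4830,0.8660)
R[1][0] = -0.4830

-0.483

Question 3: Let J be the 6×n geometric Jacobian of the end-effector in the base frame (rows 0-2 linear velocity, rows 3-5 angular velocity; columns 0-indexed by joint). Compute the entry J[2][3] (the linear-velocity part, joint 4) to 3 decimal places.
-2.964

axis z_3 = (-0.9659,0.2588,0.0000); lever o_n−o_3 = (-2.1306,3.6396,-1.1340)
cross product → J_v[:, 3] = (-0.2935,-1.0953,-2.9641)
J_ω[:, 3] = z_3
entry J[2][3] = -2.9641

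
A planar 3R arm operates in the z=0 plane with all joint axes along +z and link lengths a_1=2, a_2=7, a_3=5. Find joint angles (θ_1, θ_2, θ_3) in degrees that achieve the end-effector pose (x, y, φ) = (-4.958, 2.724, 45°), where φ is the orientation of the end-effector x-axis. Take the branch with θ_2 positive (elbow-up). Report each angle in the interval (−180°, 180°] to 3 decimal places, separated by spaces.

149.998 45.001 -149.999

wrist centre = target − a_3·(cos φ, sin φ) = (-8.4935, -0.8115)
cos θ_2 = (72.7987−2²−7²)/(2·2·7) = 0.7071; θ_2 = 45.0008° (elbow-up)
β = atan2(-0.8115,-8.4935) = -174.5421°; ψ = atan2(4.9498,6.9497) = 35.4599°
θ_1 = β − ψ = -210.0020°
θ_3 = φ − θ_1 − θ_2 = -149.9988° (wrapped to (-180°,180°])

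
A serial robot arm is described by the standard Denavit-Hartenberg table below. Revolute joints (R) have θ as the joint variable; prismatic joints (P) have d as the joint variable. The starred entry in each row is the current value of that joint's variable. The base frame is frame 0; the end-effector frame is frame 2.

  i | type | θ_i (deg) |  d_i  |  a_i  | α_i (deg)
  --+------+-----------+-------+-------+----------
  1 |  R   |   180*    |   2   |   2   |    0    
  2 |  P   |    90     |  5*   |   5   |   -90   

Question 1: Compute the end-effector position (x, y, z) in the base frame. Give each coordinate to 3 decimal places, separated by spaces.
-2.000 -5.000 7.000

after link 1: o_1 = (-2.0000, 0.0000, 2.0000)
after link 2: o_2 = (-2.0000, -5.0000, 7.0000)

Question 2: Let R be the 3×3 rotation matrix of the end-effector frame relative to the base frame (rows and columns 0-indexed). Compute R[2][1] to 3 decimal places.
-1.000

End-effector y-axis (col 1 of R) = (0.0000,-0.0000,-1.0000)
R[2][1] = -1.0000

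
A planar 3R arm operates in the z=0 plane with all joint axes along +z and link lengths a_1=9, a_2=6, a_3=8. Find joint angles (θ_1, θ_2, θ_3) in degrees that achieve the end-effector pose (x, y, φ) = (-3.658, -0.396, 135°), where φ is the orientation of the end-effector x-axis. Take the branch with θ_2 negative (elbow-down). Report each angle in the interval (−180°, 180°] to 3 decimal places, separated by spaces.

-29.998 -135.000 -60.002

wrist centre = target − a_3·(cos φ, sin φ) = (1.9989, -6.0529)
cos θ_2 = (40.6325−9²−6²)/(2·9·6) = -0.7071; θ_2 = -135.0000° (elbow-down)
β = atan2(-6.0529,1.9989) = -71.7251°; ψ = atan2(-4.2426,4.7574) = -41.7268°
θ_1 = β − ψ = -29.9983°
θ_3 = φ − θ_1 − θ_2 = -60.0017° (wrapped to (-180°,180°])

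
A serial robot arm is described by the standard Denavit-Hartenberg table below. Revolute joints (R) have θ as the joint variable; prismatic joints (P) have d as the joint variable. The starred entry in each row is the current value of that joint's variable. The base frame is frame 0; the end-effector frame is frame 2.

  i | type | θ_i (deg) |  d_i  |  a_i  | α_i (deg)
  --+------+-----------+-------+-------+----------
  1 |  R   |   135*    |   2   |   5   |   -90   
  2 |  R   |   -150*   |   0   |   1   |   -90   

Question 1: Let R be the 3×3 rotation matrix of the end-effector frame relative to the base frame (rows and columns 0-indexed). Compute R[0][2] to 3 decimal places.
End-effector z-axis (col 2 of R) = (-0.3536,0.3536,0.8660)
R[0][2] = -0.3536

-0.354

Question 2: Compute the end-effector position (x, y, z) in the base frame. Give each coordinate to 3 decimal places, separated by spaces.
-2.923 2.923 2.500

after link 1: o_1 = (-3.5355, 3.5355, 2.0000)
after link 2: o_2 = (-2.9232, 2.9232, 2.5000)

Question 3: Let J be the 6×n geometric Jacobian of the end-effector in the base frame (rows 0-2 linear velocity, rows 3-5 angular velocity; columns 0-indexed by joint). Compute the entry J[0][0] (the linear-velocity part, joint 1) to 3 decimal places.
-2.923

axis z_0 = ẑ; lever o_n−o_0 = (-2.9232,2.9232,2.5000)
cross product → J_v[:, 0] = (-2.9232,-2.9232,0.0000)
J_ω[:, 0] = z_0
entry J[0][0] = -2.9232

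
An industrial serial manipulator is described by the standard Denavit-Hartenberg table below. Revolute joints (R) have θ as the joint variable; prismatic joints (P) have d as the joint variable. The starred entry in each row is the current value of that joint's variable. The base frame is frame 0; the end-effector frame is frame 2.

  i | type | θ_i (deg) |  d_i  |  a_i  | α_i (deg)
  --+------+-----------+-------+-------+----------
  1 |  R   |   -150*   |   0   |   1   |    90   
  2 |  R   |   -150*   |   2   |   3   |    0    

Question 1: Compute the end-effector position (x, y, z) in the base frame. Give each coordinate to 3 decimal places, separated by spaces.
0.384 2.531 -1.500

after link 1: o_1 = (-0.8660, -0.5000, 0.0000)
after link 2: o_2 = (0.3840, 2.5311, -1.5000)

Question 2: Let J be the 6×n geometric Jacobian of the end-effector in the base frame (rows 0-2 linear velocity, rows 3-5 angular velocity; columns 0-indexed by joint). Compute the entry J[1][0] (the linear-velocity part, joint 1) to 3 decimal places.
0.384

axis z_0 = ẑ; lever o_n−o_0 = (0.3840,2.5311,-1.5000)
cross product → J_v[:, 0] = (-2.5311,0.3840,0.0000)
J_ω[:, 0] = z_0
entry J[1][0] = 0.3840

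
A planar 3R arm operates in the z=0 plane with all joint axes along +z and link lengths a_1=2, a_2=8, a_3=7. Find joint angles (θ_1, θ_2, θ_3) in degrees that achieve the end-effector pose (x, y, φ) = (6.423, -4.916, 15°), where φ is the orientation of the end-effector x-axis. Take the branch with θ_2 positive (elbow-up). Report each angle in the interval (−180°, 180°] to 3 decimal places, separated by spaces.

144.252 134.989 95.759

wrist centre = target − a_3·(cos φ, sin φ) = (-0.3385, -6.7277)
cos θ_2 = (45.3770−2²−8²)/(2·2·8) = -0.7070; θ_2 = 134.9889° (elbow-up)
β = atan2(-6.7277,-0.3385) = -92.8802°; ψ = atan2(5.6579,-3.6558) = 122.8676°
θ_1 = β − ψ = -215.7478°
θ_3 = φ − θ_1 − θ_2 = 95.7589° (wrapped to (-180°,180°])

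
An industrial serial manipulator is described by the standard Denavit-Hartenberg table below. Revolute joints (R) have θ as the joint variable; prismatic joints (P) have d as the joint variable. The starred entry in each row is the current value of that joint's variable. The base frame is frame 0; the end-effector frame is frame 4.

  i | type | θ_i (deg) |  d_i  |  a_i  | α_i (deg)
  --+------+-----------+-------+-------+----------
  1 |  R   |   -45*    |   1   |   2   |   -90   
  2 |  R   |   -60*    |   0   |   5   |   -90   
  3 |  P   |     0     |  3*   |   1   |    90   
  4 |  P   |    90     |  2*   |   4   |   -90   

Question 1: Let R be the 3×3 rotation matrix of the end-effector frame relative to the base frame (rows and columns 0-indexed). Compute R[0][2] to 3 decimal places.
End-effector z-axis (col 2 of R) = (-0.3536,0.3536,-0.8660)
R[0][2] = -0.3536

-0.354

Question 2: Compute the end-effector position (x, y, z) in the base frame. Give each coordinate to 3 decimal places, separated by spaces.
after link 1: o_1 = (1.4142, -1.4142, 1.0000)
after link 2: o_2 = (3.1820, -3.1820, 5.3301)
after link 3: o_3 = (5.3727, -5.3727, 4.6962)
after link 4: o_4 = (9.2364, -6.4079, 2.6962)

9.236 -6.408 2.696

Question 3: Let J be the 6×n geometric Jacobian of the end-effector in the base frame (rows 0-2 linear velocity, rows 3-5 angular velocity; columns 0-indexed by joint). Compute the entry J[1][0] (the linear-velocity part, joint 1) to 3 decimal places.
axis z_0 = ẑ; lever o_n−o_0 = (9.2364,-6.4079,2.6962)
cross product → J_v[:, 0] = (6.4079,9.2364,-0.0000)
J_ω[:, 0] = z_0
entry J[1][0] = 9.2364

9.236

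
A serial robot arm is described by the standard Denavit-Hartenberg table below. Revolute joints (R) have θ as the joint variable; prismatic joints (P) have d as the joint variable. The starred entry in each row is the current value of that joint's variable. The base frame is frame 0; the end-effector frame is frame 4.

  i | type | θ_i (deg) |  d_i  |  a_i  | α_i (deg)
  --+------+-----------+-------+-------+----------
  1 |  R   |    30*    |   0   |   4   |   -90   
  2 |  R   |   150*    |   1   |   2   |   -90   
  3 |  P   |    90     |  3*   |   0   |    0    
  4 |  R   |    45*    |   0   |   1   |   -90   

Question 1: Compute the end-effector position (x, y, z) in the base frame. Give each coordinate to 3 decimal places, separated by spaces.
after link 1: o_1 = (3.4641, 2.0000, 0.0000)
after link 2: o_2 = (1.4641, 2.0000, -1.0000)
after link 3: o_3 = (0.1651, 1.2500, 1.5981)
after link 4: o_4 = (1.0489, 0.9438, 1.9516)

1.049 0.944 1.952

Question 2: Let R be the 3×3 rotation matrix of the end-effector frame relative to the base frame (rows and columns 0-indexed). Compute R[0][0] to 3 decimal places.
0.884

End-effector x-axis (col 0 of R) = (0.8839,-0.3062,0.3536)
R[0][0] = 0.8839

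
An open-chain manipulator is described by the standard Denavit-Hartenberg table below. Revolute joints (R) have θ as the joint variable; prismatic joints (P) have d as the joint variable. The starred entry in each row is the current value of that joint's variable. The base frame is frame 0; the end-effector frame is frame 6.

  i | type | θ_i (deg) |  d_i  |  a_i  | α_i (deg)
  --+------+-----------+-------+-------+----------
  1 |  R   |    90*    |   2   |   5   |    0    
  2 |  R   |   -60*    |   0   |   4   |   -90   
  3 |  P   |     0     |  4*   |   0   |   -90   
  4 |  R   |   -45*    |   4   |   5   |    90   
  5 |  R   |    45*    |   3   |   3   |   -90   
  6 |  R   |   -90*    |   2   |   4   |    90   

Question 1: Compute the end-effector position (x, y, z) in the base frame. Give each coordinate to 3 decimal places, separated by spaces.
-3.820 17.788 -5.536

after link 1: o_1 = (0.0000, 5.0000, 2.0000)
after link 2: o_2 = (3.4641, 7.0000, 2.0000)
after link 3: o_3 = (1.4641, 10.4641, 2.0000)
after link 4: o_4 = (2.7582, 15.2937, -2.0000)
after link 5: o_5 = (0.4095, 18.1192, -4.1213)
after link 6: o_6 = (-3.8203, 17.7885, -5.5355)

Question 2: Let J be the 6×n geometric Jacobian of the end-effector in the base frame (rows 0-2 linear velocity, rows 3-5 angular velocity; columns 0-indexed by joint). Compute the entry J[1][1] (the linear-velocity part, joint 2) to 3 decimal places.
-3.820

axis z_1 = (0.0000,0.0000,1.0000); lever o_n−o_1 = (-3.8203,12.7885,-7.5355)
cross product → J_v[:, 1] = (-12.7885,-3.8203,0.0000)
J_ω[:, 1] = z_1
entry J[1][1] = -3.8203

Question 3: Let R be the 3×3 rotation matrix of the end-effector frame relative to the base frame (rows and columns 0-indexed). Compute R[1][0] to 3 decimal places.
End-effector x-axis (col 0 of R) = (-0.9659,0.2588,0.0000)
R[1][0] = 0.2588

0.259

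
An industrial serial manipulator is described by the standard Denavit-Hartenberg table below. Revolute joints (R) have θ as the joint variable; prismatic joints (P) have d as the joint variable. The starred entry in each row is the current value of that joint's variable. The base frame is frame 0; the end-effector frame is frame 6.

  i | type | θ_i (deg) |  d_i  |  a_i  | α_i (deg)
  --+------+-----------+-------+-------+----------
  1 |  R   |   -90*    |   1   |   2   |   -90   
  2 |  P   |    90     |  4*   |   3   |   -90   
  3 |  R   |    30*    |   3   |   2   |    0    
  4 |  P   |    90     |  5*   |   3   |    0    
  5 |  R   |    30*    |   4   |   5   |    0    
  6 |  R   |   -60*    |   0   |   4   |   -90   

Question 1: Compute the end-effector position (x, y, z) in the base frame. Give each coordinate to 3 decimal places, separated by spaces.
after link 1: o_1 = (0.0000, -2.0000, 1.0000)
after link 2: o_2 = (4.0000, -2.0000, -2.0000)
after link 3: o_3 = (3.0000, 1.0000, -3.7321)
after link 4: o_4 = (0.4019, 6.0000, -2.2321)
after link 5: o_5 = (-2.0981, 10.0000, 2.0981)
after link 6: o_6 = (-6.0981, 10.0000, 2.0981)

-6.098 10.000 2.098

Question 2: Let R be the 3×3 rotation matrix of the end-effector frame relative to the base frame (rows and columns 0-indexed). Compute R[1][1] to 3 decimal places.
-1.000

End-effector y-axis (col 1 of R) = (-0.0000,-1.0000,0.0000)
R[1][1] = -1.0000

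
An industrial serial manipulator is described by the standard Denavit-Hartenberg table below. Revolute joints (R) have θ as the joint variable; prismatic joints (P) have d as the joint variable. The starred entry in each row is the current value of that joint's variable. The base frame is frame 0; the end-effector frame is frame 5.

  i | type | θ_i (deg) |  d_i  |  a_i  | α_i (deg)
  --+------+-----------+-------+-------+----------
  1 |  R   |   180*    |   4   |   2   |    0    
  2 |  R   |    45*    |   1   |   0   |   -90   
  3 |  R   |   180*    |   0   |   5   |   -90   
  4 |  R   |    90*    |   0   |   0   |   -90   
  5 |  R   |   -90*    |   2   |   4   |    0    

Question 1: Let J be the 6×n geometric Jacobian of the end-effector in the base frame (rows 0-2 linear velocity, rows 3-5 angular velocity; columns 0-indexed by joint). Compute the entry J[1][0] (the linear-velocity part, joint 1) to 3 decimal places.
axis z_0 = ẑ; lever o_n−o_0 = (0.1213,2.1213,9.0000)
cross product → J_v[:, 0] = (-2.1213,0.1213,0.0000)
J_ω[:, 0] = z_0
entry J[1][0] = 0.1213

0.121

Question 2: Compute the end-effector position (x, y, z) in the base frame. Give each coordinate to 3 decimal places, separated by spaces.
after link 1: o_1 = (-2.0000, 0.0000, 4.0000)
after link 2: o_2 = (-2.0000, 0.0000, 5.0000)
after link 3: o_3 = (1.5355, 3.5355, 5.0000)
after link 4: o_4 = (1.5355, 3.5355, 5.0000)
after link 5: o_5 = (0.1213, 2.1213, 9.0000)

0.121 2.121 9.000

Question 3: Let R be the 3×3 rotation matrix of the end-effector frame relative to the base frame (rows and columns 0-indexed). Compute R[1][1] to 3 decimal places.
End-effector y-axis (col 1 of R) = (-0.7071,0.7071,-0.0000)
R[1][1] = 0.7071

0.707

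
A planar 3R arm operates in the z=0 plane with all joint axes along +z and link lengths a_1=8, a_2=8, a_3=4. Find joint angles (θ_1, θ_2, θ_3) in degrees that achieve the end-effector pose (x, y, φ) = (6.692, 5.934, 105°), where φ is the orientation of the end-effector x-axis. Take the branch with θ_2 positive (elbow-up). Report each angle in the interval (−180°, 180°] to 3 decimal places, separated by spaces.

-45.002 120.002 30.001

wrist centre = target − a_3·(cos φ, sin φ) = (7.7273, 2.0703)
cos θ_2 = (63.9969−8²−8²)/(2·8·8) = -0.5000; θ_2 = 120.0016° (elbow-up)
β = atan2(2.0703,7.7273) = 14.9985°; ψ = atan2(6.9281,3.9998) = 60.0008°
θ_1 = β − ψ = -45.0023°
θ_3 = φ − θ_1 − θ_2 = 30.0007° (wrapped to (-180°,180°])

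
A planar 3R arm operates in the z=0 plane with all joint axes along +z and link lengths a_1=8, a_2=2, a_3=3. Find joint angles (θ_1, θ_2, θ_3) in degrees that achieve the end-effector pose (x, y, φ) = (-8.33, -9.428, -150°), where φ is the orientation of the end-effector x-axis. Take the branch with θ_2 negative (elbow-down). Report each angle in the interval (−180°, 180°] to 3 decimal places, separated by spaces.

-119.997 -30.017 0.014

wrist centre = target − a_3·(cos φ, sin φ) = (-5.7319, -7.9280)
cos θ_2 = (95.7081−8²−2²)/(2·8·2) = 0.8659; θ_2 = -30.0167° (elbow-down)
β = atan2(-7.9280,-5.7319) = -125.8668°; ψ = atan2(-1.0005,9.7318) = -5.8699°
θ_1 = β − ψ = -119.9970°
θ_3 = φ − θ_1 − θ_2 = 0.0137° (wrapped to (-180°,180°])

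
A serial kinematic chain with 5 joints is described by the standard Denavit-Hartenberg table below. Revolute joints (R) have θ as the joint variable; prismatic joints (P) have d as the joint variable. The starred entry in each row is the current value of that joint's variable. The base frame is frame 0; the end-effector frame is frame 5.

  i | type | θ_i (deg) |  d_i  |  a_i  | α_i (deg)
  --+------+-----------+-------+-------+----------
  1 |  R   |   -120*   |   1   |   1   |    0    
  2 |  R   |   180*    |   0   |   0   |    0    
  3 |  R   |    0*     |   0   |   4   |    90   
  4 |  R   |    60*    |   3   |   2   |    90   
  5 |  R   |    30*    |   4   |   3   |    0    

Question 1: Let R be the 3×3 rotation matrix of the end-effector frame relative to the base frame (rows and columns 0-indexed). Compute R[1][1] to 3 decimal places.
-0.650

End-effector y-axis (col 1 of R) = (0.6250,-0.6495,-0.4330)
R[1][1] = -0.6495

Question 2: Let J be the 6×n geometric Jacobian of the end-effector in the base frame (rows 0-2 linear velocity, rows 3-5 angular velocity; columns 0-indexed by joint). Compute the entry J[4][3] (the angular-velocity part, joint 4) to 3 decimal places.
-0.500

axis z_3 = (0.8660,-0.5000,0.0000); lever o_n−o_3 = (6.7787,2.7410,1.9821)
cross product → J_v[:, 3] = (-0.9910,-1.7165,5.7631)
J_ω[:, 3] = z_3
entry J[4][3] = -0.5000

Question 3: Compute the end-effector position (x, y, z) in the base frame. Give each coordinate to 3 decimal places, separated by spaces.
after link 1: o_1 = (-0.5000, -0.8660, 1.0000)
after link 2: o_2 = (-0.5000, -0.8660, 1.0000)
after link 3: o_3 = (1.5000, 2.5981, 1.0000)
after link 4: o_4 = (4.5981, 1.9641, 2.7321)
after link 5: o_5 = (8.2787, 5.3391, 2.9821)

8.279 5.339 2.982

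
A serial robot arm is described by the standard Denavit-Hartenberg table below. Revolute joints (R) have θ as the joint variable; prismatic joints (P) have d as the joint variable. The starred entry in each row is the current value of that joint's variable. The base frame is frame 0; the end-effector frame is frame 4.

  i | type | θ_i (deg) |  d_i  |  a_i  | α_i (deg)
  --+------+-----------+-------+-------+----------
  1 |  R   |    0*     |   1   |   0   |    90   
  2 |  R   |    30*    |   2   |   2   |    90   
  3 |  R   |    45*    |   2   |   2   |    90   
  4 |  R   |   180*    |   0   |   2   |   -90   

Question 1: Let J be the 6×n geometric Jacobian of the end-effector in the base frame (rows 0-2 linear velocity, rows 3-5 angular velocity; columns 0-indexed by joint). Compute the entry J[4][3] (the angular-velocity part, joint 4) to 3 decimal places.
axis z_3 = (0.6124,0.7071,0.3536); lever o_n−o_3 = (-1.2247,1.4142,-0.7071)
cross product → J_v[:, 3] = (-1.0000,0.0000,1.7321)
J_ω[:, 3] = z_3
entry J[4][3] = 0.7071

0.707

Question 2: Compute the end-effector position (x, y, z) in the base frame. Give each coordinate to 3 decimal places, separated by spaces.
after link 1: o_1 = (0.0000, 0.0000, 1.0000)
after link 2: o_2 = (1.7321, -2.0000, 2.0000)
after link 3: o_3 = (3.9568, -3.4142, 0.9751)
after link 4: o_4 = (2.7321, -2.0000, 0.2679)

2.732 -2.000 0.268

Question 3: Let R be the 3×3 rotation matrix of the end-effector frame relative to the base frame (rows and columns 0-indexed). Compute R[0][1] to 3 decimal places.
End-effector y-axis (col 1 of R) = (-0.6124,-0.7071,-0.3536)
R[0][1] = -0.6124

-0.612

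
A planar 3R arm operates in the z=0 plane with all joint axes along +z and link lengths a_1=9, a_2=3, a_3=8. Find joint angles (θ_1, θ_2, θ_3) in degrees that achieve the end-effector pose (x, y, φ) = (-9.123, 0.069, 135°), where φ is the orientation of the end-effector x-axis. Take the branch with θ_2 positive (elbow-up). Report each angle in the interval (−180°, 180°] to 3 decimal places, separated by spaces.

-135.001 149.992 120.008

wrist centre = target − a_3·(cos φ, sin φ) = (-3.4661, -5.5879)
cos θ_2 = (43.2383−9²−3²)/(2·9·3) = -0.8660; θ_2 = 149.9922° (elbow-up)
β = atan2(-5.5879,-3.4661) = -121.8113°; ψ = atan2(1.5004,6.4021) = 13.1894°
θ_1 = β − ψ = -135.0007°
θ_3 = φ − θ_1 − θ_2 = 120.0084° (wrapped to (-180°,180°])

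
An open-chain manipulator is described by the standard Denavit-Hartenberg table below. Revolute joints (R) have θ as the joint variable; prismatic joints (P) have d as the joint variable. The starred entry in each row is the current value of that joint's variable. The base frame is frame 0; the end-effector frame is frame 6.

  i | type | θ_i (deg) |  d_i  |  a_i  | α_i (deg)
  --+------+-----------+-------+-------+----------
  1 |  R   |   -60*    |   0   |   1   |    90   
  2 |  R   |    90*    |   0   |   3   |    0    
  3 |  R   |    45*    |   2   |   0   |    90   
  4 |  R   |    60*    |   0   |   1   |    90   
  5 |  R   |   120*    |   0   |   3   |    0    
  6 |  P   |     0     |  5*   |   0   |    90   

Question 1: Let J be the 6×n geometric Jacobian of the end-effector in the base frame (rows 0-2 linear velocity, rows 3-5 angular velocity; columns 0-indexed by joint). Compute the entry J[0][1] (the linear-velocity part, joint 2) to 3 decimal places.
-3.861

axis z_1 = (-0.8660,-0.5000,0.0000); lever o_n−o_1 = (0.2840,1.3741,7.7222)
cross product → J_v[:, 1] = (-3.8611,6.6876,-1.0480)
J_ω[:, 1] = z_1
entry J[0][1] = -3.8611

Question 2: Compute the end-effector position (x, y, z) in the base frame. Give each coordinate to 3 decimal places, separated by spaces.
0.784 0.508 7.722

after link 1: o_1 = (0.5000, -0.8660, 0.0000)
after link 2: o_2 = (0.5000, -0.8660, 3.0000)
after link 3: o_3 = (-1.2321, -1.8660, 3.0000)
after link 4: o_4 = (-2.1588, -1.9929, 3.3536)
after link 5: o_5 = (0.1499, -3.3936, 4.6603)
after link 6: o_6 = (0.7840, 0.5080, 7.7222)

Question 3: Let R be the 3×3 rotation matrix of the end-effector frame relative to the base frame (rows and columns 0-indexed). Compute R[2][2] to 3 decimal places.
End-effector z-axis (col 2 of R) = (-0.6258,-0.4160,0.6597)
R[2][2] = 0.6597

0.660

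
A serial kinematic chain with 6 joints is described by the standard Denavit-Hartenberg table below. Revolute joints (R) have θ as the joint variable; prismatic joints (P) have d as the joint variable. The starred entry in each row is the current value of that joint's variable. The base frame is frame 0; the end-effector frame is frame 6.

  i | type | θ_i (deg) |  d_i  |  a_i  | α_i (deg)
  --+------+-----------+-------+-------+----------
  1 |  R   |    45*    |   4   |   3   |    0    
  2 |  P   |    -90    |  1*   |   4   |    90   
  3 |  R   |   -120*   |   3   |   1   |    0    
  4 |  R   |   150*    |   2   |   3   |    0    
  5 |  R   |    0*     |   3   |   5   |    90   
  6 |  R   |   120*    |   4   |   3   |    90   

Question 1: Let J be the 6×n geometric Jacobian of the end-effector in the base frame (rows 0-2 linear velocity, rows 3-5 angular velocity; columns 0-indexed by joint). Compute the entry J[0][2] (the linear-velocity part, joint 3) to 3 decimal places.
0.764

axis z_2 = (-0.7071,-0.7071,0.0000); lever o_n−o_2 = (-2.4529,-12.5351,-1.0801)
cross product → J_v[:, 2] = (0.7638,-0.7638,7.1292)
J_ω[:, 2] = z_2
entry J[0][2] = 0.7638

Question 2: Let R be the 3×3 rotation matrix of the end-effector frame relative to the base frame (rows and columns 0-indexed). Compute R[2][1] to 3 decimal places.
-0.866

End-effector y-axis (col 1 of R) = (0.3536,-0.3536,-0.8660)
R[2][1] = -0.8660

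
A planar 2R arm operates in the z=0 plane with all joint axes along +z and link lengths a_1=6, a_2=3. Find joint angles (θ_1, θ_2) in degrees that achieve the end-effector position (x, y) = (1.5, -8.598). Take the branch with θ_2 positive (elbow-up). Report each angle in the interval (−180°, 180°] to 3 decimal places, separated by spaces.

cos θ_2 = (76.1756−6²−3²)/(2·6·3) = 0.8660; θ_2 = 30.0042° (elbow-up)
β = atan2(-8.5980,1.5000) = -80.1038°; ψ = atan2(1.5002,8.5980) = 9.8974°
θ_1 = β − ψ = -90.0013°

-90.001 30.004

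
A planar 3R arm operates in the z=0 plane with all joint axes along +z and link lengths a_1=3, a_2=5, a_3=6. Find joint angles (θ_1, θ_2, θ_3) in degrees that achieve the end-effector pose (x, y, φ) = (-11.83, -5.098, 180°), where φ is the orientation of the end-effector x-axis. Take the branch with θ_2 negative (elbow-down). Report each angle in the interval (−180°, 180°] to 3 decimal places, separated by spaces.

-119.994 -30.009 -29.997

wrist centre = target − a_3·(cos φ, sin φ) = (-5.8300, -5.0980)
cos θ_2 = (59.9785−3²−5²)/(2·3·5) = 0.8660; θ_2 = -30.0086° (elbow-down)
β = atan2(-5.0980,-5.8300) = -138.8322°; ψ = atan2(-2.5007,7.3298) = -18.8378°
θ_1 = β − ψ = -119.9943°
θ_3 = φ − θ_1 − θ_2 = -29.9970° (wrapped to (-180°,180°])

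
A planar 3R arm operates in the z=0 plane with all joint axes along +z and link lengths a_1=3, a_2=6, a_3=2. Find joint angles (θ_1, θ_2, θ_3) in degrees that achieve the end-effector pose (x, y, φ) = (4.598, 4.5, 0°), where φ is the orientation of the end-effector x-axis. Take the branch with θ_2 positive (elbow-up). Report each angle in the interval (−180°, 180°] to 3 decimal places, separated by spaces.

wrist centre = target − a_3·(cos φ, sin φ) = (2.5980, 4.5000)
cos θ_2 = (26.9996−3²−6²)/(2·3·6) = -0.5000; θ_2 = 120.0007° (elbow-up)
β = atan2(4.5000,2.5980) = 60.0007°; ψ = atan2(5.1961,-0.0001) = 90.0007°
θ_1 = β − ψ = -30.0000°
θ_3 = φ − θ_1 − θ_2 = -90.0007° (wrapped to (-180°,180°])

-30.000 120.001 -90.001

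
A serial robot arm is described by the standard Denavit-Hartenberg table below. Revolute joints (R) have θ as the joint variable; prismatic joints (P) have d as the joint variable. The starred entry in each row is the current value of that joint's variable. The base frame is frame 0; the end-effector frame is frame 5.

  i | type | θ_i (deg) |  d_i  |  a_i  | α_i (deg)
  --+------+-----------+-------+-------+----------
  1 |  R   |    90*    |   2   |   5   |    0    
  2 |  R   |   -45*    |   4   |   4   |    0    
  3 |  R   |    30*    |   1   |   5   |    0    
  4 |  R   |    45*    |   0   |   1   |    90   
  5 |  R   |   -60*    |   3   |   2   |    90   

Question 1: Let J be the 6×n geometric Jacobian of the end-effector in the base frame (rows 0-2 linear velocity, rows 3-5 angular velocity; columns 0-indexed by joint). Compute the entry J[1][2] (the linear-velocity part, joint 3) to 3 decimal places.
2.892

axis z_2 = (0.0000,0.0000,1.0000); lever o_n−o_2 = (2.8922,8.0617,-0.7321)
cross product → J_v[:, 2] = (-8.0617,2.8922,0.0000)
J_ω[:, 2] = z_2
entry J[1][2] = 2.8922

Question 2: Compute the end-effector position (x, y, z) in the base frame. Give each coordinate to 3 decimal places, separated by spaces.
5.721 15.890 5.268

after link 1: o_1 = (0.0000, 5.0000, 2.0000)
after link 2: o_2 = (2.8284, 7.8284, 6.0000)
after link 3: o_3 = (4.1225, 12.6581, 7.0000)
after link 4: o_4 = (3.6225, 13.5241, 7.0000)
after link 5: o_5 = (5.7206, 15.8901, 5.2679)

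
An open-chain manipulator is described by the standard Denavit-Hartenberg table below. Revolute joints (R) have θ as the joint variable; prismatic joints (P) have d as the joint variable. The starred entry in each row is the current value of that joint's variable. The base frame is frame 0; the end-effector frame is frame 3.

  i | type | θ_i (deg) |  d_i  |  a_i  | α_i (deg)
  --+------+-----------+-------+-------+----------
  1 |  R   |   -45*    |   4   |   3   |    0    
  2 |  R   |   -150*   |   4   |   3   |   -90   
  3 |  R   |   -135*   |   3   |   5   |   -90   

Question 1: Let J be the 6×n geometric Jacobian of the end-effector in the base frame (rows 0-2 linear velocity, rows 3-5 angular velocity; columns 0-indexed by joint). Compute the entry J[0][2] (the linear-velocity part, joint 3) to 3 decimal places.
-3.415

axis z_2 = (-0.2588,-0.9659,0.0000); lever o_n−o_2 = (2.6386,-3.8128,3.5355)
cross product → J_v[:, 2] = (-3.4151,0.9151,3.5355)
J_ω[:, 2] = z_2
entry J[0][2] = -3.4151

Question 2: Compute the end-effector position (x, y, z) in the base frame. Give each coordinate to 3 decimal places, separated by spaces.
1.862 -5.158 11.536

after link 1: o_1 = (2.1213, -2.1213, 4.0000)
after link 2: o_2 = (-0.7765, -1.3449, 8.0000)
after link 3: o_3 = (1.8621, -5.1577, 11.5355)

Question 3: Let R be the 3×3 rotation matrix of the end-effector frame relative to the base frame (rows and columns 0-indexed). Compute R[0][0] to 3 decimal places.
End-effector x-axis (col 0 of R) = (0.6830,-0.1830,0.7071)
R[0][0] = 0.6830

0.683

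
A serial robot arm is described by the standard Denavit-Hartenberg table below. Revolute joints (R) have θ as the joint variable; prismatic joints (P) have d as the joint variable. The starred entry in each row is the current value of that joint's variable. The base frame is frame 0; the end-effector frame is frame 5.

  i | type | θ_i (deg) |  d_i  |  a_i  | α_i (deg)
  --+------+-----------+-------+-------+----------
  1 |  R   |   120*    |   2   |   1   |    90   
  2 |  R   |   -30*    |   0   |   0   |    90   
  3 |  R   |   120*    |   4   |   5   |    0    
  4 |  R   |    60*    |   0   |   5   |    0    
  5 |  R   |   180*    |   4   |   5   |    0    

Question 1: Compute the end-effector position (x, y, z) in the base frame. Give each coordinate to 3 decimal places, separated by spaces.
6.333 -2.308 -3.678

after link 1: o_1 = (-0.5000, 0.8660, 2.0000)
after link 2: o_2 = (-0.5000, 0.8660, 2.0000)
after link 3: o_3 = (5.3325, -0.5760, -0.2141)
after link 4: o_4 = (7.4976, -4.3260, 2.2859)
after link 5: o_5 = (6.3325, -2.3080, -3.6782)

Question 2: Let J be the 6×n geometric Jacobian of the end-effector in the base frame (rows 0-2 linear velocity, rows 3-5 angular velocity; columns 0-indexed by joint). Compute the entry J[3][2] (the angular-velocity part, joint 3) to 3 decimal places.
axis z_2 = (0.2500,-0.4330,-0.8660); lever o_n−o_2 = (6.8325,-3.1740,-5.6782)
cross product → J_v[:, 2] = (-0.2901,-4.4976,2.1651)
J_ω[:, 2] = z_2
entry J[3][2] = 0.2500

0.250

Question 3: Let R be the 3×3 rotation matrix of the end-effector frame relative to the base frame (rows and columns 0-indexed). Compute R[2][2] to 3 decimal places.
End-effector z-axis (col 2 of R) = (0.2500,-0.4330,-0.8660)
R[2][2] = -0.8660

-0.866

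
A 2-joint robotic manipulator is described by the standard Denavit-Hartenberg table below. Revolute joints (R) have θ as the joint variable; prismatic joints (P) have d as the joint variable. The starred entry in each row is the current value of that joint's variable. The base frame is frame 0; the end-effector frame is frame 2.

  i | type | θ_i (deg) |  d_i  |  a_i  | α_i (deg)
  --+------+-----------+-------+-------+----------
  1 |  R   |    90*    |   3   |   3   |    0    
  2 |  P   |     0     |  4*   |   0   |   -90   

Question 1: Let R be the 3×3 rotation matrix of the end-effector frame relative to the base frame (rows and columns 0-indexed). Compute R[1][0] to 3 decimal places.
1.000

End-effector x-axis (col 0 of R) = (0.0000,1.0000,0.0000)
R[1][0] = 1.0000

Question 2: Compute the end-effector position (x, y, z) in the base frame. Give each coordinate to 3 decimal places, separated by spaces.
after link 1: o_1 = (0.0000, 3.0000, 3.0000)
after link 2: o_2 = (0.0000, 3.0000, 7.0000)

0.000 3.000 7.000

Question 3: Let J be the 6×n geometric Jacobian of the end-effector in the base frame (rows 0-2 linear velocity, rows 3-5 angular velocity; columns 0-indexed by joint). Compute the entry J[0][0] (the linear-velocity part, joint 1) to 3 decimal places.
axis z_0 = ẑ; lever o_n−o_0 = (0.0000,3.0000,7.0000)
cross product → J_v[:, 0] = (-3.0000,0.0000,0.0000)
J_ω[:, 0] = z_0
entry J[0][0] = -3.0000

-3.000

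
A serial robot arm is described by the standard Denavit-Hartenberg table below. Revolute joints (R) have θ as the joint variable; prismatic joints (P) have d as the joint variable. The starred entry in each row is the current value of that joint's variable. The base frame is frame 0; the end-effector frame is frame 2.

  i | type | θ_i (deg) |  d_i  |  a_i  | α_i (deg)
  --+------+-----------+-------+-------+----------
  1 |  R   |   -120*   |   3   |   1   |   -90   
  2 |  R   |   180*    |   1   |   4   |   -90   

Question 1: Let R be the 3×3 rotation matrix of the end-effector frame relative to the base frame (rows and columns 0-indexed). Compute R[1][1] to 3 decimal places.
End-effector y-axis (col 1 of R) = (-0.8660,0.5000,0.0000)
R[1][1] = 0.5000

0.500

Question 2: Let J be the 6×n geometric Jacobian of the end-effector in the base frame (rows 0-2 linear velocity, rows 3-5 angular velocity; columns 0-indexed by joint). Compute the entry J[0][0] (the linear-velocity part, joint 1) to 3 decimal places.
axis z_0 = ẑ; lever o_n−o_0 = (2.3660,2.0981,3.0000)
cross product → J_v[:, 0] = (-2.0981,2.3660,0.0000)
J_ω[:, 0] = z_0
entry J[0][0] = -2.0981

-2.098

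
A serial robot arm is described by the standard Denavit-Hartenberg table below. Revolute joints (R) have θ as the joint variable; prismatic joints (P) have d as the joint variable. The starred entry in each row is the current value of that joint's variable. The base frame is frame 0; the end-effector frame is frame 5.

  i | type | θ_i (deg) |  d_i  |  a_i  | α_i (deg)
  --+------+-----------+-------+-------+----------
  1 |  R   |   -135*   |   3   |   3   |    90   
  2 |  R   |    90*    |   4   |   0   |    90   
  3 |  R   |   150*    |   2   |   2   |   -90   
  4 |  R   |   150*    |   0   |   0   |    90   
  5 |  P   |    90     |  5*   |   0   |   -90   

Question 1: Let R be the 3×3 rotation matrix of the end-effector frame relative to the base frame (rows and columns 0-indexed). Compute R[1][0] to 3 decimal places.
End-effector x-axis (col 0 of R) = (0.6124,-0.6124,-0.5000)
R[1][0] = -0.6124

-0.612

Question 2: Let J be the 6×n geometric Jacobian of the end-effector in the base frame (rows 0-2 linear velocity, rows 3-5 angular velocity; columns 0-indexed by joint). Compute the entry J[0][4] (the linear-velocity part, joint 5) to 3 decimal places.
prismatic axis z_4 = (0.4356,0.7891,-0.4330)
J_v[:, 4] = z_4; J_ω[:, 4] = (0,0,0)
entry J[0][4] = 0.4356

0.436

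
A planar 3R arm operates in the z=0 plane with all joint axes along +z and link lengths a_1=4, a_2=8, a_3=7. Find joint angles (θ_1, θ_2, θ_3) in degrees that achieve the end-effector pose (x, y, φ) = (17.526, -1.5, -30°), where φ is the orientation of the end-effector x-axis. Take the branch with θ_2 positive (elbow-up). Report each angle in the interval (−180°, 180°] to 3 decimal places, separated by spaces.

wrist centre = target − a_3·(cos φ, sin φ) = (11.4638, 2.0000)
cos θ_2 = (135.4192−4²−8²)/(2·4·8) = 0.8659; θ_2 = 30.0115° (elbow-up)
β = atan2(2.0000,11.4638) = 9.8963°; ψ = atan2(4.0014,10.9274) = 20.1117°
θ_1 = β − ψ = -10.2153°
θ_3 = φ − θ_1 − θ_2 = -49.7961° (wrapped to (-180°,180°])

-10.215 30.011 -49.796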